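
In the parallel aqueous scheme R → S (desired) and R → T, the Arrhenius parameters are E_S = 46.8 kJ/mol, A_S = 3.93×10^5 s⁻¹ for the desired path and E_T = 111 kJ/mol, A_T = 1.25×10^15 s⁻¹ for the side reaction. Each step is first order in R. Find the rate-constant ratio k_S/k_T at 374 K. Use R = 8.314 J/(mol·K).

0.291

With equal orders, S_{S/T} = k_S/k_T = (A_S/A_T)·exp[(E_T−E_S)/(RT)].
(E_T−E_S)/(RT) = (111−46.8)×10³/(8.314×374) = 64200/3109 = 20.65.
k_S/k_T = (3.93×10^5/1.25×10^15)·exp(20.65) = 3.144×10^-10 × 9.264×10^8 = 0.291.
Since E_S < E_T, lowering the temperature improves selectivity toward S.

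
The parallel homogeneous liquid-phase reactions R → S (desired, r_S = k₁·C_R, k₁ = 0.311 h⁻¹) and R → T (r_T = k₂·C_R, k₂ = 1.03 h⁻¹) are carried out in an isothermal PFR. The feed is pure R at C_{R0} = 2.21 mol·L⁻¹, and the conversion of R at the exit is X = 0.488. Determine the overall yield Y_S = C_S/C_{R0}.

0.113

C_R = C_{R0}(1−X) = 1.132 mol·L⁻¹.
Both paths are first order in R, so the instantaneous fraction to S is constant: dC_S/d(−C_R) = k₁/(k₁+k₂) = 0.2319.
C_S = 0.2319·(C_{R0}−C_R) = 0.2319×1.078 = 0.250 mol·L⁻¹.
Y_S = C_S/C_{R0} = 0.2501/2.21 = 0.113.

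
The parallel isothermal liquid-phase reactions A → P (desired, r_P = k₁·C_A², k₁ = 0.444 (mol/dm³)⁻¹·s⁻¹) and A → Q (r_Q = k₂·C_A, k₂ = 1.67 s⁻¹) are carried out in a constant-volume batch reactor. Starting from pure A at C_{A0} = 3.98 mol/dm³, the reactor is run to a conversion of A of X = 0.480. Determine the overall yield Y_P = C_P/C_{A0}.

C_A = C_{A0}(1−X) = 2.070 mol/dm³.
Along a PFR/batch, dC_Q/dC_A = −r_Q/(r_P+r_Q) = −k₂/(k₂+k₁·C_A).
Integrating from C_{A0} to C_A: C_Q = (1.67/0.444)·ln[(1.67+0.444·3.98)/(1.67+0.444·2.07)] = 3.761·ln(3.437/2.589) = 1.066 mol/dm³.
Then C_P = (C_{A0}−C_A) − C_Q = 1.910 − 1.066 = 0.8445 mol/dm³.
Y_P = C_P/C_{A0} = 0.8445/3.98 = 0.212.

0.212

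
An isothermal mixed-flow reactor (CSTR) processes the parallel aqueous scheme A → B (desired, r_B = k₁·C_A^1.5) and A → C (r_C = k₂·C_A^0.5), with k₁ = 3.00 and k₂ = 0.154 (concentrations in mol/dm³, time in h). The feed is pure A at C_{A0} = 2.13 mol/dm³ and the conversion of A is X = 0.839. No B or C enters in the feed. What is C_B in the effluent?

Exit C_A = C_{A0}(1−X) = 2.13×0.161 = 0.3429 mol/dm³.
In a CSTR the entire volume is at exit conditions, so r_B = 3.00×0.3429^1.5 = 0.6025 and r_C = 0.154×0.3429^0.5 = 0.09018.
Fraction of consumed A going to B: r_B/(r_B+r_C) = 0.8698.
C_B = 0.8698·C_{A0}·X = 0.8698×2.13×0.839 = 1.55 mol/dm³.

1.55 mol/dm³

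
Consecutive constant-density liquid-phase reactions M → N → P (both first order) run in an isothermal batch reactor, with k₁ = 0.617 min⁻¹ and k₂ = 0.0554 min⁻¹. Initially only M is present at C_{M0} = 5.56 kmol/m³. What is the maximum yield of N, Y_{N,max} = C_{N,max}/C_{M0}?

Evaluating C_N at t_opt = ln(k₂/k₁)/(k₂−k₁) gives C_{N,max}/C_{M0} = (k₁/k₂)^[k₂/(k₂−k₁)].
= (0.617/0.0554)^(0.0554/(0.0554−0.617)) = (11.14)^(-0.09865) = 0.7884.

0.788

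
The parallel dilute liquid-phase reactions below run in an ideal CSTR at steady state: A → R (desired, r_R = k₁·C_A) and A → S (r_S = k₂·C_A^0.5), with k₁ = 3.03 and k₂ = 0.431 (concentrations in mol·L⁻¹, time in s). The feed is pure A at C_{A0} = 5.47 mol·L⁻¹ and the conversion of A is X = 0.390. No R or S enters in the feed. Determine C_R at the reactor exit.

1.98 mol·L⁻¹

Exit C_A = C_{A0}(1−X) = 5.47×0.610 = 3.337 mol·L⁻¹.
Rates in a CSTR are evaluated at the outlet concentration: r_R = 3.03×3.337 = 10.11, r_S = 0.431×3.337^0.5 = 0.7873.
Fraction of consumed A going to R: r_R/(r_R+r_S) = 0.9278.
C_R = 0.9278·C_{A0}·X = 0.9278×5.47×0.390 = 1.98 mol·L⁻¹.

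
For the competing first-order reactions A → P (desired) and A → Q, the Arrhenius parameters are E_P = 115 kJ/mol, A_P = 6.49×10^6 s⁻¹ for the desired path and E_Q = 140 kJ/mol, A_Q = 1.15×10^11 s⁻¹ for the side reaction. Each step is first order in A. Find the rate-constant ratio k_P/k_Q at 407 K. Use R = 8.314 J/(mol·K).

0.0912

With equal orders, S_{P/Q} = k_P/k_Q = (A_P/A_Q)·exp[(E_Q−E_P)/(RT)].
(E_Q−E_P)/(RT) = (140−115)×10³/(8.314×407) = 25000/3384 = 7.388.
k_P/k_Q = (6.49×10^6/1.15×10^11)·exp(7.388) = 5.643×10^-5 × 1617 = 0.0912.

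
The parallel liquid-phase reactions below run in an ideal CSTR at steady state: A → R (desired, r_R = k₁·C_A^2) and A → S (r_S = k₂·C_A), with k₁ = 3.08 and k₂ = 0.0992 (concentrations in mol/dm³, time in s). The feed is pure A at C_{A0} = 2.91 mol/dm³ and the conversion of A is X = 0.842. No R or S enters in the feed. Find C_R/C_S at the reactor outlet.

Exit C_A = C_{A0}(1−X) = 2.91×0.158 = 0.4598 mol/dm³.
In a CSTR the entire volume is at exit conditions, so r_R = 3.08×0.4598^2 = 0.6511 and r_S = 0.0992×0.4598 = 0.04561.
Overall selectivity = C_R/C_S = r_Rτ/(r_Sτ) = r_R/r_S = 14.3.

14.3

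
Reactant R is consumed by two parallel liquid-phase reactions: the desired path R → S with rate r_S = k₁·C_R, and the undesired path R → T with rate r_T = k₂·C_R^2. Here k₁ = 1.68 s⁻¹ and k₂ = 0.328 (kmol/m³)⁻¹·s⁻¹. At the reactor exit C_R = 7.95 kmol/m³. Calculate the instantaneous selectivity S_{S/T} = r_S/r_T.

0.644

S_{S/T} = r_S/r_T = (k₁·C_R)/(k₂·C_R^2) = (k₁/k₂)·C_R⁻¹.
= (1.68×7.950) / (0.328×7.950^2) = 13.36/20.73 = 0.644.
The undesired path is higher order in R, so low C_R (CSTR or dilute feed) favours S.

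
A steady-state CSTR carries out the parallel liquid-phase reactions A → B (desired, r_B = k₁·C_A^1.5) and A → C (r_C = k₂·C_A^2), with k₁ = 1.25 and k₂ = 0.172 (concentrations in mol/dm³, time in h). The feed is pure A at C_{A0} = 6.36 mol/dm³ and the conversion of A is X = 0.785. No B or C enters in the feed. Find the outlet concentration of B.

Exit C_A = C_{A0}(1−X) = 6.36×0.215 = 1.367 mol/dm³.
Rates in a CSTR are evaluated at the outlet concentration: r_B = 1.25×1.367^1.5 = 1.999, r_C = 0.172×1.367^2 = 0.3216.
Fraction of consumed A going to B: r_B/(r_B+r_C) = 0.8614.
C_B = 0.8614·C_{A0}·X = 0.8614×6.36×0.785 = 4.30 mol/dm³.

4.30 mol/dm³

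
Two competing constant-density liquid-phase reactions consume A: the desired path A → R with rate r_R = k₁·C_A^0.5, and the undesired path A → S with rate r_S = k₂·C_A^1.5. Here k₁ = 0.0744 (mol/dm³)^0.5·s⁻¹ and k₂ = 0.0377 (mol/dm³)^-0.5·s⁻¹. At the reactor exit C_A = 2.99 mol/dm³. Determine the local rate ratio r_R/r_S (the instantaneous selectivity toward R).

S_{R/S} = r_R/r_S = (k₁·C_A^0.5)/(k₂·C_A^1.5) = (k₁/k₂)·C_A⁻¹.
= (0.0744×2.990^0.5) / (0.0377×2.990^1.5) = 0.1286/0.1949 = 0.660.
The undesired path is higher order in A, so low C_A (CSTR or dilute feed) favours R.

0.660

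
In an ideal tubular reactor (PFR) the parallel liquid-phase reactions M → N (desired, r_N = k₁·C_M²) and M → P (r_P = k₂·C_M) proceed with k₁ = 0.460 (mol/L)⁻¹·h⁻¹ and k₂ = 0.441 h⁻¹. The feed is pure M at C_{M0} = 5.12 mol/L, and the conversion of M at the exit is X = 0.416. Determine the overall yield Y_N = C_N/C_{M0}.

0.335

C_M = C_{M0}(1−X) = 2.990 mol/L.
Along a PFR/batch, dC_P/dC_M = −r_P/(r_N+r_P) = −k₂/(k₂+k₁·C_M).
Integrating from C_{M0} to C_M: C_P = (0.441/0.460)·ln[(0.441+0.460·5.12)/(0.441+0.460·2.99)] = 0.9587·ln(2.796/1.816) = 0.4136 mol/L.
Then C_N = (C_{M0}−C_M) − C_P = 2.130 − 0.4136 = 1.716 mol/L.
Y_N = C_N/C_{M0} = 1.716/5.12 = 0.335.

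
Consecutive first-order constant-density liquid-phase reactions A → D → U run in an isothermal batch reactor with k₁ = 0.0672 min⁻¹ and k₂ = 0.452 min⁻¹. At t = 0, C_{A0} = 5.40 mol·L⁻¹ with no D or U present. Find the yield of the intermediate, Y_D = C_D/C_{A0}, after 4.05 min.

For first-order series with pure A initially, C_D(t) = k₁C_{A0}/(k₂−k₁)·(e^(−k₁t) − e^(−k₂t)).
e^(−k₁t) = e^(−0.0672×4.05) = e^(−0.2722) = 0.7617; e^(−k₂t) = e^(−1.831) = 0.1603.
C_D = 0.0672×5.40/(0.452−0.0672) × (0.7617−0.1603) = 0.9430×0.6014 = 0.5672 mol·L⁻¹.
Y_D = C_D/C_{A0} = 0.5672/5.40 = 0.105.

0.105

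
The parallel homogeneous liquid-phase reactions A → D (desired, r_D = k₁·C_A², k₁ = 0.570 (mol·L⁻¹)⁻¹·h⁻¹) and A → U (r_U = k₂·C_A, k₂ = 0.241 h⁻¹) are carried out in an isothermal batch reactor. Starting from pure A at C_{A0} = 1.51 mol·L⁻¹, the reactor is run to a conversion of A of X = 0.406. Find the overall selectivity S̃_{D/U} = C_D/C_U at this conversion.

C_A = C_{A0}(1−X) = 0.8969 mol·L⁻¹.
Along a PFR/batch, dC_U/dC_A = −r_U/(r_D+r_U) = −k₂/(k₂+k₁·C_A).
Integrating from C_{A0} to C_A: C_U = (0.241/0.570)·ln[(0.241+0.570·1.51)/(0.241+0.570·0.897)] = 0.4228·ln(1.102/0.7523) = 0.1613 mol·L⁻¹.
Then C_D = (C_{A0}−C_A) − C_U = 0.6131 − 0.1613 = 0.4517 mol·L⁻¹.
S̃_{D/U} = C_D/C_U = 0.4517/0.1613 = 2.80.

2.80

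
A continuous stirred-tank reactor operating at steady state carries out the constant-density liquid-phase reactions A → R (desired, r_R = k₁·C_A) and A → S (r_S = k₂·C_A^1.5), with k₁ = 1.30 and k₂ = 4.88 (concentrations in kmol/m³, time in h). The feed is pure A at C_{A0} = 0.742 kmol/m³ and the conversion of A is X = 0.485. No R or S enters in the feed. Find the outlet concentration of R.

0.108 kmol/m³

Exit C_A = C_{A0}(1−X) = 0.742×0.515 = 0.3821 kmol/m³.
Rates in a CSTR are evaluated at the outlet concentration: r_R = 1.30×0.3821 = 0.4968, r_S = 4.88×0.3821^1.5 = 1.153.
Fraction of consumed A going to R: r_R/(r_R+r_S) = 0.3012.
C_R = 0.3012·C_{A0}·X = 0.3012×0.742×0.485 = 0.108 kmol/m³.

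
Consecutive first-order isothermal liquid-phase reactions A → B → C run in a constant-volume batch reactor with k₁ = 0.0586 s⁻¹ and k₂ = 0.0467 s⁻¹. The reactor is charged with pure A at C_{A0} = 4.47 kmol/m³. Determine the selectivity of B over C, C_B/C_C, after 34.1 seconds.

0.630

Solving the coupled first-order balances gives C_B(t) = [k₁/(k₂−k₁)]·C_{A0}·(e^(−k₁t) − e^(−k₂t)).
e^(−k₁t) = e^(−0.0586×34.1) = e^(−1.998) = 0.1356; e^(−k₂t) = e^(−1.592) = 0.2034.
C_B = 0.0586×4.47/(0.0467−0.0586) × (0.1356−0.2034) = (-22.01)×(-0.06785) = 1.494 kmol/m³.
C_A = C_{A0}e^(−k₁t) = 0.6060 kmol/m³, so C_C = C_{A0}−C_A−C_B = 2.370 kmol/m³; C_B/C_C = 0.630.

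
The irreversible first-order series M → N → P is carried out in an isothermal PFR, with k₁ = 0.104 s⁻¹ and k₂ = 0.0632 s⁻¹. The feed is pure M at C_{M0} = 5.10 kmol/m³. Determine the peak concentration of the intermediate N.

For a first-order series the maximum intermediate yield is C_{N,max}/C_{M0} = (k₁/k₂)^[k₂/(k₂−k₁)].
= (0.104/0.0632)^(0.0632/(0.0632−0.104)) = (1.646)^(-1.549) = 0.4623.
C_{N,max} = 0.4623×5.10 = 2.36 kmol/m³.

2.36 kmol/m³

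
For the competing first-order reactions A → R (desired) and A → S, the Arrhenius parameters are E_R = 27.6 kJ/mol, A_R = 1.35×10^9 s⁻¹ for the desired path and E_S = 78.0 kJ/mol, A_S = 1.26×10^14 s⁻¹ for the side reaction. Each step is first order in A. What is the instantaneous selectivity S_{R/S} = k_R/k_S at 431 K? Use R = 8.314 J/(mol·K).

13.8

Since both paths have the same order in A, the concentration cancels and S_{R/S} = k_R/k_S = (A_R/A_S)·exp[(E_S−E_R)/(RT)].
(E_S−E_R)/(RT) = (78.0−27.6)×10³/(8.314×431) = 50400/3583 = 14.07.
k_R/k_S = (1.35×10^9/1.26×10^14)·exp(14.07) = 1.071×10^-5 × 1.284×10^6 = 13.8.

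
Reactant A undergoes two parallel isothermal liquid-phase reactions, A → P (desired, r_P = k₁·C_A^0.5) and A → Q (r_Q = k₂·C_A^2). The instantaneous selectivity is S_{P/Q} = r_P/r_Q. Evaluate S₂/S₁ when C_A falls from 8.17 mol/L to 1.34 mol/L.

15.1

S_{P/Q} = (k₁/k₂)·C_A^-1.5, so S₂/S₁ = (C_{A,2}/C_{A,1})^-1.5.
= (1.34/8.17)^(-1.5) = (0.1640)^(-1.5) = 15.1.
Selectivity toward P rises as C_A falls — low-concentration operation is favoured.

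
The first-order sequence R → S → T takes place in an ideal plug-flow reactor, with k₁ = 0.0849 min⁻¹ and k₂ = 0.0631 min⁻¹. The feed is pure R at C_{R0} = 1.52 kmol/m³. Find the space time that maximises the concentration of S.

For first-order series the maximum of C_S occurs at τ_opt = ln(k₂/k₁)/(k₂−k₁).
= ln(0.0631/0.0849)/(0.0631−0.0849) = ln(0.7432)/-0.02180 = -0.2968/-0.02180 = 13.6 min.

13.6 min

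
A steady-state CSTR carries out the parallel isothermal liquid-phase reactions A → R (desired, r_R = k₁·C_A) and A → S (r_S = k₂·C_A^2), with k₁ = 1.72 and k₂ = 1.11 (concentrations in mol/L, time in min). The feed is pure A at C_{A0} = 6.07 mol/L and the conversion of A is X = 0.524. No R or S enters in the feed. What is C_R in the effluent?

Exit C_A = C_{A0}(1−X) = 6.07×0.476 = 2.889 mol/L.
In a CSTR the entire volume is at exit conditions, so r_R = 1.72×2.889 = 4.970 and r_S = 1.11×2.889^2 = 9.266.
Fraction of consumed A going to R: r_R/(r_R+r_S) = 0.3491.
C_R = 0.3491·C_{A0}·X = 0.3491×6.07×0.524 = 1.11 mol/L.

1.11 mol/L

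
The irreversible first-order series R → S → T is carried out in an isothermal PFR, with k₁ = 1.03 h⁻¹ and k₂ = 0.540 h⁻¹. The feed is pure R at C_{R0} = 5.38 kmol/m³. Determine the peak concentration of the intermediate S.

Evaluating C_S at τ_opt = ln(k₂/k₁)/(k₂−k₁) gives C_{S,max}/C_{R0} = (k₁/k₂)^[k₂/(k₂−k₁)].
= (1.03/0.540)^(0.540/(0.540−1.03)) = (1.907)^(-1.102) = 0.4908.
C_{S,max} = 0.4908×5.38 = 2.64 kmol/m³.

2.64 kmol/m³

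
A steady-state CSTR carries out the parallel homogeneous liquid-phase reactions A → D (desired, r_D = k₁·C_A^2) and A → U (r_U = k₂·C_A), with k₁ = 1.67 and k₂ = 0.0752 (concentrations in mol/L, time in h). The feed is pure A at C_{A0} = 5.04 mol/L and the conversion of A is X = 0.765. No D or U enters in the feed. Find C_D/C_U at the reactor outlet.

26.3

Exit C_A = C_{A0}(1−X) = 5.04×0.235 = 1.184 mol/L.
In a CSTR the entire volume is at exit conditions, so r_D = 1.67×1.184^2 = 2.343 and r_U = 0.0752×1.184 = 0.08907.
Overall selectivity = C_D/C_U = r_Dτ/(r_Uτ) = r_D/r_U = 26.3.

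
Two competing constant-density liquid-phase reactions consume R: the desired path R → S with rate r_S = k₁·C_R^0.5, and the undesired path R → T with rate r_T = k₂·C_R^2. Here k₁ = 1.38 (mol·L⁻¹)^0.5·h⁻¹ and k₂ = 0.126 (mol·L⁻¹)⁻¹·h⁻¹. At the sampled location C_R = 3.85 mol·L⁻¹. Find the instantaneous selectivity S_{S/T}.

1.45

S_{S/T} = r_S/r_T = (k₁·C_R^0.5)/(k₂·C_R^2) = (k₁/k₂)·C_R^-1.5.
= (1.38×3.850^0.5) / (0.126×3.850^2) = 2.708/1.868 = 1.45.
The undesired path is higher order in R, so low C_R (CSTR or dilute feed) favours S.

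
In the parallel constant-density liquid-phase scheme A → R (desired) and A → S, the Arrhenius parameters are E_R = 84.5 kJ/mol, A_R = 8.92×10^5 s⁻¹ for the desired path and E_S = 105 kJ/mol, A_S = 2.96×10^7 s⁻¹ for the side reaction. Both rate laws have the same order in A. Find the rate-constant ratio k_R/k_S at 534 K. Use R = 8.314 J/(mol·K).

k_R/k_S = (A_R/A_S)·exp[−(E_R−E_S)/(RT)] = (A_R/A_S)·exp[(E_S−E_R)/(RT)].
(E_S−E_R)/(RT) = (105−84.5)×10³/(8.314×534) = 20500/4440 = 4.617.
k_R/k_S = (8.92×10^5/2.96×10^7)·exp(4.617) = 0.03014 × 101.2 = 3.05.

3.05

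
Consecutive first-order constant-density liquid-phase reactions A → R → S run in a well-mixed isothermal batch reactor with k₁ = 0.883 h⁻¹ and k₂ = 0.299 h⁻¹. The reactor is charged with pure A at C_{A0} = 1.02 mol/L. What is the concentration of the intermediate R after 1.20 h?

For first-order series with pure A initially, C_R(t) = k₁C_{A0}/(k₂−k₁)·(e^(−k₁t) − e^(−k₂t)).
e^(−k₁t) = e^(−0.883×1.20) = e^(−1.060) = 0.3466; e^(−k₂t) = e^(−0.3588) = 0.6985.
C_R = 0.883×1.02/(0.299−0.883) × (0.3466−0.6985) = (-1.542)×(-0.3519) = 0.5427 mol/L.

0.543 mol/L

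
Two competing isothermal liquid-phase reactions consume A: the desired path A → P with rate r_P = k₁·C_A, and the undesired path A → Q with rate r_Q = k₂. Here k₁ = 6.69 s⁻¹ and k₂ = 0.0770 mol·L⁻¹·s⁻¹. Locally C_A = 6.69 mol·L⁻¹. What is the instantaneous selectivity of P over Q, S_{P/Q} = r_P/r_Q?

S_{P/Q} = r_P/r_Q = (k₁·C_A)/(k₂) = (k₁/k₂)·C_A.
= (6.69×6.690) / (0.0770) = 44.76/0.07700 = 581.

581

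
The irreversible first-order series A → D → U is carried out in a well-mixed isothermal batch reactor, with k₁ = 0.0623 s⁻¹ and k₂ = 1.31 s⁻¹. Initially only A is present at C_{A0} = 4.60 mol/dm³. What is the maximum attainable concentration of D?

For a first-order series the maximum intermediate yield is C_{D,max}/C_{A0} = (k₁/k₂)^[k₂/(k₂−k₁)].
= (0.0623/1.31)^(1.31/(1.31−0.0623)) = (0.04756)^(1.050) = 0.04085.
C_{D,max} = 0.04085×4.60 = 0.188 mol/dm³.

0.188 mol/dm³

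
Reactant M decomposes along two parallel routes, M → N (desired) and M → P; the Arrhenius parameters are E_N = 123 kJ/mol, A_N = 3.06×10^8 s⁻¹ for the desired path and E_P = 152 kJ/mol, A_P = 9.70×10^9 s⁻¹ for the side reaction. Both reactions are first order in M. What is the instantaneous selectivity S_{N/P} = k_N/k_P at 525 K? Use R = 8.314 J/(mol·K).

Since both paths have the same order in M, the concentration cancels and S_{N/P} = k_N/k_P = (A_N/A_P)·exp[(E_P−E_N)/(RT)].
(E_P−E_N)/(RT) = (152−123)×10³/(8.314×525) = 29000/4365 = 6.644.
k_N/k_P = (3.06×10^8/9.70×10^9)·exp(6.644) = 0.03155 × 768.2 = 24.2.

24.2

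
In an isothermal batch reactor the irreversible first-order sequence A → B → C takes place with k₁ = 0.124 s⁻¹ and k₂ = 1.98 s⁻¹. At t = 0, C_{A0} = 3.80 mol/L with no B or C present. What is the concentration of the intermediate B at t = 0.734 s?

0.172 mol/L

Solving the coupled first-order balances gives C_B(t) = [k₁/(k₂−k₁)]·C_{A0}·(e^(−k₁t) − e^(−k₂t)).
e^(−k₁t) = e^(−0.124×0.734) = e^(−0.09102) = 0.9130; e^(−k₂t) = e^(−1.453) = 0.2338.
C_B = 0.124×3.80/(1.98−0.124) × (0.9130−0.2338) = 0.2539×0.6792 = 0.1724 mol/L.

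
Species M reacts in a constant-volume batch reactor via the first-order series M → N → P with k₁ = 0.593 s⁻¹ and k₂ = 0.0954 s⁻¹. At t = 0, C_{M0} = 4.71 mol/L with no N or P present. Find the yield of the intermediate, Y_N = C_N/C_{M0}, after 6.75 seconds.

0.604

Solving the coupled first-order balances gives C_N(t) = [k₁/(k₂−k₁)]·C_{M0}·(e^(−k₁t) − e^(−k₂t)).
e^(−k₁t) = e^(−0.593×6.75) = e^(−4.003) = 0.01827; e^(−k₂t) = e^(−0.6440) = 0.5252.
C_N = 0.593×4.71/(0.0954−0.593) × (0.01827−0.5252) = (-5.613)×(-0.5069) = 2.846 mol/L.
Y_N = C_N/C_{M0} = 2.846/4.71 = 0.604.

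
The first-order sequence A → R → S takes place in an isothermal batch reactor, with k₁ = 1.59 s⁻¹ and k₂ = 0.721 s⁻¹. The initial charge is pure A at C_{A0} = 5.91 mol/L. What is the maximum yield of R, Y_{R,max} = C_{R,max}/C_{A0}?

For a first-order series the maximum intermediate yield is C_{R,max}/C_{A0} = (k₁/k₂)^[k₂/(k₂−k₁)].
= (1.59/0.721)^(0.721/(0.721−1.59)) = (2.205)^(-0.8297) = 0.5188.

0.519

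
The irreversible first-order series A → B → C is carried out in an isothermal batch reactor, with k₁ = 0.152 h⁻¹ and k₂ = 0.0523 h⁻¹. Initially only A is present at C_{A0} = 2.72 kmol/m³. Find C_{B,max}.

1.55 kmol/m³

For a first-order series the maximum intermediate yield is C_{B,max}/C_{A0} = (k₁/k₂)^[k₂/(k₂−k₁)].
= (0.152/0.0523)^(0.0523/(0.0523−0.152)) = (2.906)^(-0.5246) = 0.5714.
C_{B,max} = 0.5714×2.72 = 1.55 kmol/m³.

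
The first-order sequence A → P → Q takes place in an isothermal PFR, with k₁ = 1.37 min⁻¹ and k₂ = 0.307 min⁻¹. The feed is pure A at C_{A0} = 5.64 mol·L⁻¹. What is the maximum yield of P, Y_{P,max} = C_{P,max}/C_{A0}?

Evaluating C_P at τ_opt = ln(k₂/k₁)/(k₂−k₁) gives C_{P,max}/C_{A0} = (k₁/k₂)^[k₂/(k₂−k₁)].
= (1.37/0.307)^(0.307/(0.307−1.37)) = (4.463)^(-0.2888) = 0.6492.

0.649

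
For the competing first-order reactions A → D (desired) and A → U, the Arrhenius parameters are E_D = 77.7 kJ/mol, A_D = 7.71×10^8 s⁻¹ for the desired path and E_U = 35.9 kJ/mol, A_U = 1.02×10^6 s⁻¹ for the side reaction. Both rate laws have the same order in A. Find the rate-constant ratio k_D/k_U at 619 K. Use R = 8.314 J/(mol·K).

k_D/k_U = (A_D/A_U)·exp[−(E_D−E_U)/(RT)] = (A_D/A_U)·exp[(E_U−E_D)/(RT)].
(E_U−E_D)/(RT) = (35.9−77.7)×10³/(8.314×619) = -41800/5146 = -8.122.
k_D/k_U = (7.71×10^8/1.02×10^6)·exp(-8.122) = 755.9 × 2.969×10^-4 = 0.224.
Since E_D > E_U, raising the temperature improves selectivity toward D.

0.224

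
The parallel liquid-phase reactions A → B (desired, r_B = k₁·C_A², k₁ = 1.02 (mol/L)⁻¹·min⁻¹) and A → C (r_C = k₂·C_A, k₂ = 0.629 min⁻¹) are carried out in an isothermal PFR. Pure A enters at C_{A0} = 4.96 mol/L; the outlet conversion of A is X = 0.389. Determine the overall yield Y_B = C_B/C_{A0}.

0.336

C_A = C_{A0}(1−X) = 3.031 mol/L.
Along a PFR/batch, dC_C/dC_A = −r_C/(r_B+r_C) = −k₂/(k₂+k₁·C_A).
Integrating from C_{A0} to C_A: C_C = (0.629/1.02)·ln[(0.629+1.02·4.96)/(0.629+1.02·3.03)] = 0.6167·ln(5.688/3.720) = 0.2619 mol/L.
Then C_B = (C_{A0}−C_A) − C_C = 1.929 − 0.2619 = 1.668 mol/L.
Y_B = C_B/C_{A0} = 1.668/4.96 = 0.336.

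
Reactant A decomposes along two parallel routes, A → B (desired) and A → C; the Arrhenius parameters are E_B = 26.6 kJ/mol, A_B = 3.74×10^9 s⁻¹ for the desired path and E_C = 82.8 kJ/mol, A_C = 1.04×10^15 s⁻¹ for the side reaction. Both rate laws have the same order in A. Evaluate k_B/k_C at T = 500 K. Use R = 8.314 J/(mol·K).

2.67

k_B/k_C = (A_B/A_C)·exp[−(E_B−E_C)/(RT)] = (A_B/A_C)·exp[(E_C−E_B)/(RT)].
(E_C−E_B)/(RT) = (82.8−26.6)×10³/(8.314×500) = 56200/4157 = 13.52.
k_B/k_C = (3.74×10^9/1.04×10^15)·exp(13.52) = 3.596×10^-6 × 7.437×10^5 = 2.67.
Since E_B < E_C, lowering the temperature improves selectivity toward B.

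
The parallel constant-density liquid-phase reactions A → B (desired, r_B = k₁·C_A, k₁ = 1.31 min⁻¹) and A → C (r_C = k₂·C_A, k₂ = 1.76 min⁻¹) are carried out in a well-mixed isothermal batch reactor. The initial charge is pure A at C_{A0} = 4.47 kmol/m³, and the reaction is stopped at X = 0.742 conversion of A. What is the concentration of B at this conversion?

1.42 kmol/m³

C_A = C_{A0}(1−X) = 1.153 kmol/m³.
Both paths are first order in A, so the instantaneous fraction to B is constant: dC_B/d(−C_A) = k₁/(k₁+k₂) = 0.4267.
C_B = 0.4267·(C_{A0}−C_A) = 0.4267×3.317 = 1.42 kmol/m³.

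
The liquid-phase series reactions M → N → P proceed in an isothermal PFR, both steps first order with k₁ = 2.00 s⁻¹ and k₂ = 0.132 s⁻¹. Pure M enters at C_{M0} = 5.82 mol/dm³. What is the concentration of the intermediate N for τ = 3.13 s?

The intermediate concentration in a first-order A→B→C sequence is C_N = k₁C_{M0}(e^(−k₁τ) − e^(−k₂τ))/(k₂−k₁).
e^(−k₁τ) = e^(−2.00×3.13) = e^(−6.260) = 0.001911; e^(−k₂τ) = e^(−0.4132) = 0.6616.
C_N = 2.00×5.82/(0.132−2.00) × (0.001911−0.6616) = (-6.231)×(-0.6596) = 4.110 mol/dm³.

4.11 mol/dm³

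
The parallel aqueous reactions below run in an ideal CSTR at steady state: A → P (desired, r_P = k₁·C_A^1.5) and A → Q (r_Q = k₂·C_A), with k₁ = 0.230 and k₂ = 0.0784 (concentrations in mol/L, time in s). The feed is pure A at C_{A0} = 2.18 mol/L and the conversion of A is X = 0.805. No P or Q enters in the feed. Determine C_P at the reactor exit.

1.15 mol/L

Exit C_A = C_{A0}(1−X) = 2.18×0.195 = 0.4251 mol/L.
Rates in a CSTR are evaluated at the outlet concentration: r_P = 0.230×0.4251^1.5 = 0.06375, r_Q = 0.0784×0.4251 = 0.03333.
Fraction of consumed A going to P: r_P/(r_P+r_Q) = 0.6567.
C_P = 0.6567·C_{A0}·X = 0.6567×2.18×0.805 = 1.15 mol/L.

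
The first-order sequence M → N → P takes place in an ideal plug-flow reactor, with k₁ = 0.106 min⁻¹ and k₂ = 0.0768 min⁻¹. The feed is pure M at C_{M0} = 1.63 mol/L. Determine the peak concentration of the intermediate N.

At the optimum, C_{N,max}/C_{M0} = (k₁/k₂)^[k₂/(k₂−k₁)].
= (0.106/0.0768)^(0.0768/(0.0768−0.106)) = (1.380)^(-2.630) = 0.4285.
C_{N,max} = 0.4285×1.63 = 0.698 mol/L.

0.698 mol/L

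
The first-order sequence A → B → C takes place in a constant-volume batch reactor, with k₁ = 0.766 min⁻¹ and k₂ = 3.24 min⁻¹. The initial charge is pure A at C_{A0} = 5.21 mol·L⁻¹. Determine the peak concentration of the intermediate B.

Evaluating C_B at t_opt = ln(k₂/k₁)/(k₂−k₁) gives C_{B,max}/C_{A0} = (k₁/k₂)^[k₂/(k₂−k₁)].
= (0.766/3.24)^(3.24/(3.24−0.766)) = (0.2364)^(1.310) = 0.1513.
C_{B,max} = 0.1513×5.21 = 0.788 mol·L⁻¹.

0.788 mol·L⁻¹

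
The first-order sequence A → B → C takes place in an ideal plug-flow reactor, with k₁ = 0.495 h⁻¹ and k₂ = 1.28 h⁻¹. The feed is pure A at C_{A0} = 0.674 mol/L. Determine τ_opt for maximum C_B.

For first-order series the maximum of C_B occurs at τ_opt = ln(k₂/k₁)/(k₂−k₁).
= ln(1.28/0.495)/(1.28−0.495) = ln(2.586)/0.7850 = 0.9501/0.7850 = 1.21 h.

1.21 h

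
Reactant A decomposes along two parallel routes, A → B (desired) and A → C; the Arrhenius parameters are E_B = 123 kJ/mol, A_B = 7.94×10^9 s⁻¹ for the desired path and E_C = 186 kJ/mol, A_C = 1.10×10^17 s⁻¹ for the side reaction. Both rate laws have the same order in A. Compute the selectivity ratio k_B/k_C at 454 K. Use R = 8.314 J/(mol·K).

1.28

k_B/k_C = (A_B/A_C)·exp[−(E_B−E_C)/(RT)] = (A_B/A_C)·exp[(E_C−E_B)/(RT)].
(E_C−E_B)/(RT) = (186−123)×10³/(8.314×454) = 63000/3775 = 16.69.
k_B/k_C = (7.94×10^9/1.10×10^17)·exp(16.69) = 7.218×10^-8 × 1.773×10^7 = 1.28.
Since E_B < E_C, lowering the temperature improves selectivity toward B.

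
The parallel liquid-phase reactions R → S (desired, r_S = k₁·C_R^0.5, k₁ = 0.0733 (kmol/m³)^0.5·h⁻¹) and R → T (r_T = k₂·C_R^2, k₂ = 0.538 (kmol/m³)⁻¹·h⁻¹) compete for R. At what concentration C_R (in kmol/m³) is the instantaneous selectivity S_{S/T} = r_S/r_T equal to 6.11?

0.0792 kmol/m³

S_{S/T} = (k₁/k₂)·C_R^-1.5 ⇒ C_R = (S·k₂/k₁)^(1/(-1.5)).
= (6.11×0.538/0.0733)^(-0.6667) = (44.85)^(-0.6667) = 0.0792 kmol/m³.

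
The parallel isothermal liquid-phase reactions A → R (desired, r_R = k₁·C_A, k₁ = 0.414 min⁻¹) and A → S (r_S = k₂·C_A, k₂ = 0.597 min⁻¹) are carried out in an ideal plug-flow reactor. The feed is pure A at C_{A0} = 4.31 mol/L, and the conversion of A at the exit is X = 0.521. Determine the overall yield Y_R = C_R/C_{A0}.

0.213

C_A = C_{A0}(1−X) = 2.064 mol/L.
Both paths are first order in A, so the instantaneous fraction to R is constant: dC_R/d(−C_A) = k₁/(k₁+k₂) = 0.4095.
C_R = 0.4095·(C_{A0}−C_A) = 0.4095×2.246 = 0.920 mol/L.
Y_R = C_R/C_{A0} = 0.9195/4.31 = 0.213.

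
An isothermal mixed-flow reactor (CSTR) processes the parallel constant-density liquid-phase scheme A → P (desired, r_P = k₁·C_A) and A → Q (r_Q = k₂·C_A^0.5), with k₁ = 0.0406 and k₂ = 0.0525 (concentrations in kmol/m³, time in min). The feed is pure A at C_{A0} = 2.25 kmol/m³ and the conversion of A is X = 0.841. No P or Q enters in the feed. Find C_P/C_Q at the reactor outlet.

0.463

Exit C_A = C_{A0}(1−X) = 2.25×0.159 = 0.3578 kmol/m³.
In a CSTR the entire volume is at exit conditions, so r_P = 0.0406×0.3578 = 0.01452 and r_Q = 0.0525×0.3578^0.5 = 0.03140.
Overall selectivity = C_P/C_Q = r_Pτ/(r_Qτ) = r_P/r_Q = 0.463.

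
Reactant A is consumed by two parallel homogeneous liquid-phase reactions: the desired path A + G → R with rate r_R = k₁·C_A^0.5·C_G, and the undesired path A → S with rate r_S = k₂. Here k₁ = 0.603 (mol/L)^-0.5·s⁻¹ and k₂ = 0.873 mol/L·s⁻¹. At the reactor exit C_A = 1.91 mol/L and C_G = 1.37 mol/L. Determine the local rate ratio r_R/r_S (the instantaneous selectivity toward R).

S_{R/S} = r_R/r_S = (k₁·C_A^0.5·C_G)/(k₂) = (k₁/k₂)·C_A^0.5·C_G.
= (0.603×1.910^0.5×1.370) / (0.873) = 1.142/0.8730 = 1.31.

1.31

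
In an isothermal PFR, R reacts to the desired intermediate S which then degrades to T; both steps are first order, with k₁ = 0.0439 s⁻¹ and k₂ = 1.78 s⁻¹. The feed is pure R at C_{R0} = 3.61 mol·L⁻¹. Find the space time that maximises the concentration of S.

2.13 s

Setting dC_S/dτ = 0 gives τ_opt = ln(k₂/k₁)/(k₂−k₁).
= ln(1.78/0.0439)/(1.78−0.0439) = ln(40.55)/1.736 = 3.702/1.736 = 2.13 s.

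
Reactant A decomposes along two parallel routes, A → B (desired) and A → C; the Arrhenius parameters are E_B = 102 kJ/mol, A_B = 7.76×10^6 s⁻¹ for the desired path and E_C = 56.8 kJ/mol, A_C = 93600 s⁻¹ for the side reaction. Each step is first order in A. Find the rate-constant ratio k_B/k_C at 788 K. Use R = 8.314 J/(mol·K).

0.0836

k_B/k_C = (A_B/A_C)·exp[−(E_B−E_C)/(RT)] = (A_B/A_C)·exp[(E_C−E_B)/(RT)].
(E_C−E_B)/(RT) = (56.8−102)×10³/(8.314×788) = -45200/6551 = -6.899.
k_B/k_C = (7.76×10^6/93600)·exp(-6.899) = 82.91 × 0.001009 = 0.0836.
Since E_B > E_C, raising the temperature improves selectivity toward B.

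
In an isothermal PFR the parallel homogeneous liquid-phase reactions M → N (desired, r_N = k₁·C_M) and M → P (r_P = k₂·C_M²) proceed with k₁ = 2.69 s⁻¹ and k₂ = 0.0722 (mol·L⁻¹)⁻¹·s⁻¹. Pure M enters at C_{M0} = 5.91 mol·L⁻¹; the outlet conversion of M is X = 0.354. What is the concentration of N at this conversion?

1.85 mol·L⁻¹

C_M = C_{M0}(1−X) = 3.818 mol·L⁻¹.
Along a PFR/batch, dC_N/dC_M = −r_N/(r_N+r_P) = −k₁/(k₁+k₂·C_M).
Integrating from C_{M0} to C_M: C_N = (2.69/0.0722)·ln[(2.69+0.0722·5.91)/(2.69+0.0722·3.82)] = 37.26·ln(3.117/2.966) = 1.851 mol·L⁻¹.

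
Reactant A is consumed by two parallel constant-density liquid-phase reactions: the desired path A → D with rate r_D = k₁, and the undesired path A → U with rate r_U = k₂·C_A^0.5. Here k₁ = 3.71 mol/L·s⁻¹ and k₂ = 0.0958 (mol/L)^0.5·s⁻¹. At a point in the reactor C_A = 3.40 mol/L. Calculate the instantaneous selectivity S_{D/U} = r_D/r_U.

21.0

S_{D/U} = r_D/r_U = (k₁)/(k₂·C_A^0.5) = (k₁/k₂)·C_A^-0.5.
= (3.71) / (0.0958×3.400^0.5) = 3.710/0.1766 = 21.0.
The undesired path is higher order in A, so low C_A (CSTR or dilute feed) favours D.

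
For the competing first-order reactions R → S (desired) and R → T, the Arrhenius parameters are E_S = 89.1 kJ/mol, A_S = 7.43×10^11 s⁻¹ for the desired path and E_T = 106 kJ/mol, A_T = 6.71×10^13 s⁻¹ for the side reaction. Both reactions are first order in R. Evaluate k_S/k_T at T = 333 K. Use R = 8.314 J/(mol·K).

With equal orders, S_{S/T} = k_S/k_T = (A_S/A_T)·exp[(E_T−E_S)/(RT)].
(E_T−E_S)/(RT) = (106−89.1)×10³/(8.314×333) = 16900/2769 = 6.104.
k_S/k_T = (7.43×10^11/6.71×10^13)·exp(6.104) = 0.01107 × 447.8 = 4.96.

4.96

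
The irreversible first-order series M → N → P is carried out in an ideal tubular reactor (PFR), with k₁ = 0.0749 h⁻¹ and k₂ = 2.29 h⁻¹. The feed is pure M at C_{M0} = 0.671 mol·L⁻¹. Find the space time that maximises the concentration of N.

Setting dC_N/dτ = 0 gives τ_opt = ln(k₂/k₁)/(k₂−k₁).
= ln(2.29/0.0749)/(2.29−0.0749) = ln(30.57)/2.215 = 3.420/2.215 = 1.54 h.

1.54 h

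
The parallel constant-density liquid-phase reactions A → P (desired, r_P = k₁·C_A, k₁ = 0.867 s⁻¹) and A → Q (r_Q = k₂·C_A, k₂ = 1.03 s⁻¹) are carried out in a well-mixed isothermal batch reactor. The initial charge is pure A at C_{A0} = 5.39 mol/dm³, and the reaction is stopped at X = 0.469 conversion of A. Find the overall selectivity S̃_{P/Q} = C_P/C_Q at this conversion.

0.842

C_A = C_{A0}(1−X) = 2.862 mol/dm³.
Both paths are first order in A, so the instantaneous fraction to P is constant: dC_P/d(−C_A) = k₁/(k₁+k₂) = 0.4570.
C_P = 0.4570·(C_{A0}−C_A) = 0.4570×2.528 = 1.16 mol/dm³.
C_Q = (C_{A0}−C_A)−C_P = 1.373 mol/dm³; S̃_{P/Q} = 1.155/1.373 = 0.842.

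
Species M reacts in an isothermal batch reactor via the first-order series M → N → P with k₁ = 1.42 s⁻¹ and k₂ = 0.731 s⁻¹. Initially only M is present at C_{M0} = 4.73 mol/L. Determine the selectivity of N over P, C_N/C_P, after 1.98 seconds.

For first-order series with pure M initially, C_N(t) = k₁C_{M0}/(k₂−k₁)·(e^(−k₁t) − e^(−k₂t)).
e^(−k₁t) = e^(−1.42×1.98) = e^(−2.812) = 0.06011; e^(−k₂t) = e^(−1.447) = 0.2352.
C_N = 1.42×4.73/(0.731−1.42) × (0.06011−0.2352) = (-9.748)×(-0.1751) = 1.707 mol/L.
C_M = C_{M0}e^(−k₁t) = 0.2843 mol/L, so C_P = C_{M0}−C_M−C_N = 2.739 mol/L; C_N/C_P = 0.623.

0.623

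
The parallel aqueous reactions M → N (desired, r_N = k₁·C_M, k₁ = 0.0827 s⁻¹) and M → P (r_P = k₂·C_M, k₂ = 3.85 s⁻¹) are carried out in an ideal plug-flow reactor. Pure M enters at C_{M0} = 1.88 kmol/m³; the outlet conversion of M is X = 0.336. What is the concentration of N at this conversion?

C_M = C_{M0}(1−X) = 1.248 kmol/m³.
Both paths are first order in M, so the instantaneous fraction to N is constant: dC_N/d(−C_M) = k₁/(k₁+k₂) = 0.02103.
C_N = 0.02103·(C_{M0}−C_M) = 0.02103×0.6317 = 0.0133 kmol/m³.

0.0133 kmol/m³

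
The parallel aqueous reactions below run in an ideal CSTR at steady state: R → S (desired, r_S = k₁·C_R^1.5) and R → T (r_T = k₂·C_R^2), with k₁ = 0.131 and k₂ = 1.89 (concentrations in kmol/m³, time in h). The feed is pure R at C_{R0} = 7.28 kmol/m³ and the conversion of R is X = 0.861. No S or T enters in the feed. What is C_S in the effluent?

Exit C_R = C_{R0}(1−X) = 7.28×0.139 = 1.012 kmol/m³.
Rates in a CSTR are evaluated at the outlet concentration: r_S = 0.131×1.012^1.5 = 0.1333, r_T = 1.89×1.012^2 = 1.935.
Fraction of consumed R going to S: r_S/(r_S+r_T) = 0.06446.
C_S = 0.06446·C_{R0}·X = 0.06446×7.28×0.861 = 0.404 kmol/m³.

0.404 kmol/m³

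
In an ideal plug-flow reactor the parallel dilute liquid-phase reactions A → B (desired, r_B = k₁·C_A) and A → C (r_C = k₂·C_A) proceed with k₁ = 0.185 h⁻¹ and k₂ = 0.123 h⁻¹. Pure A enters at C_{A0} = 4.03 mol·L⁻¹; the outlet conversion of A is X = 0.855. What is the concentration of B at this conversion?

2.07 mol·L⁻¹

C_A = C_{A0}(1−X) = 0.5844 mol·L⁻¹.
Both paths are first order in A, so the instantaneous fraction to B is constant: dC_B/d(−C_A) = k₁/(k₁+k₂) = 0.6006.
C_B = 0.6006·(C_{A0}−C_A) = 0.6006×3.446 = 2.07 mol·L⁻¹.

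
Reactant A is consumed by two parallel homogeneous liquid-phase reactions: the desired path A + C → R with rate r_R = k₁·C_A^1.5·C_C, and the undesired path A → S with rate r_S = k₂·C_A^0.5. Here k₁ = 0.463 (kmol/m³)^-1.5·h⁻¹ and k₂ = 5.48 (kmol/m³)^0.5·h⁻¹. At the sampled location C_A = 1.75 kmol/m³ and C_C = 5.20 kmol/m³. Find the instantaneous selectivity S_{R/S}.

S_{R/S} = r_R/r_S = (k₁·C_A^1.5·C_C)/(k₂·C_A^0.5) = (k₁/k₂)·C_A·C_C.
= (0.463×1.750^1.5×5.200) / (5.48×1.750^0.5) = 5.574/7.249 = 0.769.
Since the desired path is higher order in A, keeping C_A high (PFR or concentrated feed) favours R.

0.769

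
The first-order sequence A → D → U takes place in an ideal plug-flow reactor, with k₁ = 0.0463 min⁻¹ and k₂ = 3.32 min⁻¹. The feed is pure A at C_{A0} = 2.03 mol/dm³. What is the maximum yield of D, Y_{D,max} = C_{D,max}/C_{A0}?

Evaluating C_D at τ_opt = ln(k₂/k₁)/(k₂−k₁) gives C_{D,max}/C_{A0} = (k₁/k₂)^[k₂/(k₂−k₁)].
= (0.0463/3.32)^(3.32/(3.32−0.0463)) = (0.01395)^(1.014) = 0.01313.

0.0131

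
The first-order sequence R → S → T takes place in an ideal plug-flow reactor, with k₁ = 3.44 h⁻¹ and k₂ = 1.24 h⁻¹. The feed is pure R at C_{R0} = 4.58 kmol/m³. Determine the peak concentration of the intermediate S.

Evaluating C_S at τ_opt = ln(k₂/k₁)/(k₂−k₁) gives C_{S,max}/C_{R0} = (k₁/k₂)^[k₂/(k₂−k₁)].
= (3.44/1.24)^(1.24/(1.24−3.44)) = (2.774)^(-0.5636) = 0.5626.
C_{S,max} = 0.5626×4.58 = 2.58 kmol/m³.

2.58 kmol/m³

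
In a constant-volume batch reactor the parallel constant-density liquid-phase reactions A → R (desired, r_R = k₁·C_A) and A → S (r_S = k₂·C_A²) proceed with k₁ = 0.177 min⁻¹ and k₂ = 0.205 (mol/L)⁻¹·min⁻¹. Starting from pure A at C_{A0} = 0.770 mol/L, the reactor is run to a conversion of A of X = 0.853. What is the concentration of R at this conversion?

C_A = C_{A0}(1−X) = 0.1132 mol/L.
Along a PFR/batch, dC_R/dC_A = −r_R/(r_R+r_S) = −k₁/(k₁+k₂·C_A).
Integrating from C_{A0} to C_A: C_R = (0.177/0.205)·ln[(0.177+0.205·0.770)/(0.177+0.205·0.113)] = 0.8634·ln(0.3348/0.2002) = 0.4441 mol/L.

0.444 mol/L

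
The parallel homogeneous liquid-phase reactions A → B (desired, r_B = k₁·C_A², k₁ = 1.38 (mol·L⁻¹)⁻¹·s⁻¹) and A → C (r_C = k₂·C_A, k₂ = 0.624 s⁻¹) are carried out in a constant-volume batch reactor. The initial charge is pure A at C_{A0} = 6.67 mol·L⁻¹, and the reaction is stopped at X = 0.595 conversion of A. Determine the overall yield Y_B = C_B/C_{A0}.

0.540

C_A = C_{A0}(1−X) = 2.701 mol·L⁻¹.
Along a PFR/batch, dC_C/dC_A = −r_C/(r_B+r_C) = −k₂/(k₂+k₁·C_A).
Integrating from C_{A0} to C_A: C_C = (0.624/1.38)·ln[(0.624+1.38·6.67)/(0.624+1.38·2.70)] = 0.4522·ln(9.829/4.352) = 0.3684 mol·L⁻¹.
Then C_B = (C_{A0}−C_A) − C_C = 3.969 − 0.3684 = 3.600 mol·L⁻¹.
Y_B = C_B/C_{A0} = 3.600/6.67 = 0.540.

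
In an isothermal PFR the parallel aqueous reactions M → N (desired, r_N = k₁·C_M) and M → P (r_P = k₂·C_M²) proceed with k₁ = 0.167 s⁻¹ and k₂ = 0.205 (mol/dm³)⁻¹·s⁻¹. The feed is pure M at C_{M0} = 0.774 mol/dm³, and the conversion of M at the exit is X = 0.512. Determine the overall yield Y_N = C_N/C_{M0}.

C_M = C_{M0}(1−X) = 0.3777 mol/dm³.
Along a PFR/batch, dC_N/dC_M = −r_N/(r_N+r_P) = −k₁/(k₁+k₂·C_M).
Integrating from C_{M0} to C_M: C_N = (0.167/0.205)·ln[(0.167+0.205·0.774)/(0.167+0.205·0.378)] = 0.8146·ln(0.3257/0.2444) = 0.2338 mol/dm³.
Y_N = C_N/C_{M0} = 0.2338/0.774 = 0.302.

0.302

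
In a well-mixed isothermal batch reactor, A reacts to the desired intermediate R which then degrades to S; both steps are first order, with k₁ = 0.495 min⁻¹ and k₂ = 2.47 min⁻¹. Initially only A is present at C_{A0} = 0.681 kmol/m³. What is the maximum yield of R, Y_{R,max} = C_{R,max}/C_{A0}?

Evaluating C_R at t_opt = ln(k₂/k₁)/(k₂−k₁) gives C_{R,max}/C_{A0} = (k₁/k₂)^[k₂/(k₂−k₁)].
= (0.495/2.47)^(2.47/(2.47−0.495)) = (0.2004)^(1.251) = 0.1340.

0.134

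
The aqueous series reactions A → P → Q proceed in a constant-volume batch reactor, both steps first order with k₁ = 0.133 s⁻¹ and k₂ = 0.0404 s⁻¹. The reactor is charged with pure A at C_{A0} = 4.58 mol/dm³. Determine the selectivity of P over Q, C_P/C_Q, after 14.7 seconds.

The intermediate concentration in a first-order A→B→C sequence is C_P = k₁C_{A0}(e^(−k₁t) − e^(−k₂t))/(k₂−k₁).
e^(−k₁t) = e^(−0.133×14.7) = e^(−1.955) = 0.1416; e^(−k₂t) = e^(−0.5939) = 0.5522.
C_P = 0.133×4.58/(0.0404−0.133) × (0.1416−0.5522) = (-6.578)×(-0.4106) = 2.701 mol/dm³.
C_A = C_{A0}e^(−k₁t) = 0.6483 mol/dm³, so C_Q = C_{A0}−C_A−C_P = 1.230 mol/dm³; C_P/C_Q = 2.20.

2.20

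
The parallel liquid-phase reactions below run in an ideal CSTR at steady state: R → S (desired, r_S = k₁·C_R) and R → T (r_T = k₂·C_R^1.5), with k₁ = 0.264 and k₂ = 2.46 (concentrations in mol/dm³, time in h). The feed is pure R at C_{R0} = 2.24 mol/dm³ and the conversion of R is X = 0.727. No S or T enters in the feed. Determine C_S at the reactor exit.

Exit C_R = C_{R0}(1−X) = 2.24×0.273 = 0.6115 mol/dm³.
A CSTR operates uniformly at the exit composition, giving r_S = 0.1614 and r_T = 1.176 (each k·C_R^n at C_R = 0.6115).
Fraction of consumed R going to S: r_S/(r_S+r_T) = 0.1207.
C_S = 0.1207·C_{R0}·X = 0.1207×2.24×0.727 = 0.197 mol/dm³.

0.197 mol/dm³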